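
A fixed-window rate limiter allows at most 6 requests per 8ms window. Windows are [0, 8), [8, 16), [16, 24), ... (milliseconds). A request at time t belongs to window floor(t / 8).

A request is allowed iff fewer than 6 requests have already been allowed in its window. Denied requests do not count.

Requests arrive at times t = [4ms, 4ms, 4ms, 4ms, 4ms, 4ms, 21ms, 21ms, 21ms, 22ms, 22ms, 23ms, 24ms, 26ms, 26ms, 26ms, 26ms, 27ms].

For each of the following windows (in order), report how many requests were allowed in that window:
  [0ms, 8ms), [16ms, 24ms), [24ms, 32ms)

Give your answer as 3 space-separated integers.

Processing requests:
  req#1 t=4ms (window 0): ALLOW
  req#2 t=4ms (window 0): ALLOW
  req#3 t=4ms (window 0): ALLOW
  req#4 t=4ms (window 0): ALLOW
  req#5 t=4ms (window 0): ALLOW
  req#6 t=4ms (window 0): ALLOW
  req#7 t=21ms (window 2): ALLOW
  req#8 t=21ms (window 2): ALLOW
  req#9 t=21ms (window 2): ALLOW
  req#10 t=22ms (window 2): ALLOW
  req#11 t=22ms (window 2): ALLOW
  req#12 t=23ms (window 2): ALLOW
  req#13 t=24ms (window 3): ALLOW
  req#14 t=26ms (window 3): ALLOW
  req#15 t=26ms (window 3): ALLOW
  req#16 t=26ms (window 3): ALLOW
  req#17 t=26ms (window 3): ALLOW
  req#18 t=27ms (window 3): ALLOW

Allowed counts by window: 6 6 6

Answer: 6 6 6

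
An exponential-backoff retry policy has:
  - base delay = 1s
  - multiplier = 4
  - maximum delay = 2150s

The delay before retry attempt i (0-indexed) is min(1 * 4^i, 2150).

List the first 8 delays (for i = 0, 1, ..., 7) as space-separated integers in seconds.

Answer: 1 4 16 64 256 1024 2150 2150

Derivation:
Computing each delay:
  i=0: min(1*4^0, 2150) = 1
  i=1: min(1*4^1, 2150) = 4
  i=2: min(1*4^2, 2150) = 16
  i=3: min(1*4^3, 2150) = 64
  i=4: min(1*4^4, 2150) = 256
  i=5: min(1*4^5, 2150) = 1024
  i=6: min(1*4^6, 2150) = 2150
  i=7: min(1*4^7, 2150) = 2150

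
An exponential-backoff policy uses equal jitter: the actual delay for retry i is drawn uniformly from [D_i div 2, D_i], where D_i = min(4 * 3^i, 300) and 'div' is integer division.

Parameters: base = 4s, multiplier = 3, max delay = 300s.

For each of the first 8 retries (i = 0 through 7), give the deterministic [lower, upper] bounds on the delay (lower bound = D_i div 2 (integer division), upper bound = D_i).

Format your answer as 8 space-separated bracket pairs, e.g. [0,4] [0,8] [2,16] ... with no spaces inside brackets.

Answer: [2,4] [6,12] [18,36] [54,108] [150,300] [150,300] [150,300] [150,300]

Derivation:
Computing bounds per retry:
  i=0: D_i=min(4*3^0,300)=4, bounds=[2,4]
  i=1: D_i=min(4*3^1,300)=12, bounds=[6,12]
  i=2: D_i=min(4*3^2,300)=36, bounds=[18,36]
  i=3: D_i=min(4*3^3,300)=108, bounds=[54,108]
  i=4: D_i=min(4*3^4,300)=300, bounds=[150,300]
  i=5: D_i=min(4*3^5,300)=300, bounds=[150,300]
  i=6: D_i=min(4*3^6,300)=300, bounds=[150,300]
  i=7: D_i=min(4*3^7,300)=300, bounds=[150,300]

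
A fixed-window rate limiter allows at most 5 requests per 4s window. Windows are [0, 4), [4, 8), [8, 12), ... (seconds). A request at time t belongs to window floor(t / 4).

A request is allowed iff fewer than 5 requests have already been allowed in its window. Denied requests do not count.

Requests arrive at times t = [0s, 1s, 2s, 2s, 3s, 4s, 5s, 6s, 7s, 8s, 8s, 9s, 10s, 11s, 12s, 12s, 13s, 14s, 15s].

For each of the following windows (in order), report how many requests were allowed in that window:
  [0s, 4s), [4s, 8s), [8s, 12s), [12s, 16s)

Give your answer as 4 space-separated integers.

Answer: 5 4 5 5

Derivation:
Processing requests:
  req#1 t=0s (window 0): ALLOW
  req#2 t=1s (window 0): ALLOW
  req#3 t=2s (window 0): ALLOW
  req#4 t=2s (window 0): ALLOW
  req#5 t=3s (window 0): ALLOW
  req#6 t=4s (window 1): ALLOW
  req#7 t=5s (window 1): ALLOW
  req#8 t=6s (window 1): ALLOW
  req#9 t=7s (window 1): ALLOW
  req#10 t=8s (window 2): ALLOW
  req#11 t=8s (window 2): ALLOW
  req#12 t=9s (window 2): ALLOW
  req#13 t=10s (window 2): ALLOW
  req#14 t=11s (window 2): ALLOW
  req#15 t=12s (window 3): ALLOW
  req#16 t=12s (window 3): ALLOW
  req#17 t=13s (window 3): ALLOW
  req#18 t=14s (window 3): ALLOW
  req#19 t=15s (window 3): ALLOW

Allowed counts by window: 5 4 5 5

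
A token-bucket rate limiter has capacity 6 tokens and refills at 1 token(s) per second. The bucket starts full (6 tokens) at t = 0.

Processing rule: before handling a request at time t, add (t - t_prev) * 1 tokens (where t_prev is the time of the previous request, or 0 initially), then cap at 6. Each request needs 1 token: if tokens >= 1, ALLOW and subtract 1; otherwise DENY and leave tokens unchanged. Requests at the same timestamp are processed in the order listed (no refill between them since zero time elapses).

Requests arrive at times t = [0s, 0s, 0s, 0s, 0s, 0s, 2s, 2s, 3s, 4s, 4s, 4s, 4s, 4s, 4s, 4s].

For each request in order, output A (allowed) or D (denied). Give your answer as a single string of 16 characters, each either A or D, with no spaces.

Answer: AAAAAAAAAADDDDDD

Derivation:
Simulating step by step:
  req#1 t=0s: ALLOW
  req#2 t=0s: ALLOW
  req#3 t=0s: ALLOW
  req#4 t=0s: ALLOW
  req#5 t=0s: ALLOW
  req#6 t=0s: ALLOW
  req#7 t=2s: ALLOW
  req#8 t=2s: ALLOW
  req#9 t=3s: ALLOW
  req#10 t=4s: ALLOW
  req#11 t=4s: DENY
  req#12 t=4s: DENY
  req#13 t=4s: DENY
  req#14 t=4s: DENY
  req#15 t=4s: DENY
  req#16 t=4s: DENY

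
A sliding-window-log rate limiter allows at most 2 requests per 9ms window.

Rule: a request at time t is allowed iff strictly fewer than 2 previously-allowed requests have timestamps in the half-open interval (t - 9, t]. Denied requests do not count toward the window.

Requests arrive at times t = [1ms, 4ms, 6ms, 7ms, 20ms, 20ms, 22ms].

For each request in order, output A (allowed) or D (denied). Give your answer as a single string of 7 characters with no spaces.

Answer: AADDAAD

Derivation:
Tracking allowed requests in the window:
  req#1 t=1ms: ALLOW
  req#2 t=4ms: ALLOW
  req#3 t=6ms: DENY
  req#4 t=7ms: DENY
  req#5 t=20ms: ALLOW
  req#6 t=20ms: ALLOW
  req#7 t=22ms: DENY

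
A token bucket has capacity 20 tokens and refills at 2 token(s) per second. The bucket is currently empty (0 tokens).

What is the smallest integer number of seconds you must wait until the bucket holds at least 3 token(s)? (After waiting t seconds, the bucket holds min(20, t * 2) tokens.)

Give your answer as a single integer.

Need t * 2 >= 3, so t >= 3/2.
Smallest integer t = ceil(3/2) = 2.

Answer: 2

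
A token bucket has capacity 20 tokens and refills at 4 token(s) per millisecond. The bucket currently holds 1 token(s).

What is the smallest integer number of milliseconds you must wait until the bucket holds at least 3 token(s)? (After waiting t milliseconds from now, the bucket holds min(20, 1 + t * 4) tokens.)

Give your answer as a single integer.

Answer: 1

Derivation:
Need 1 + t * 4 >= 3, so t >= 2/4.
Smallest integer t = ceil(2/4) = 1.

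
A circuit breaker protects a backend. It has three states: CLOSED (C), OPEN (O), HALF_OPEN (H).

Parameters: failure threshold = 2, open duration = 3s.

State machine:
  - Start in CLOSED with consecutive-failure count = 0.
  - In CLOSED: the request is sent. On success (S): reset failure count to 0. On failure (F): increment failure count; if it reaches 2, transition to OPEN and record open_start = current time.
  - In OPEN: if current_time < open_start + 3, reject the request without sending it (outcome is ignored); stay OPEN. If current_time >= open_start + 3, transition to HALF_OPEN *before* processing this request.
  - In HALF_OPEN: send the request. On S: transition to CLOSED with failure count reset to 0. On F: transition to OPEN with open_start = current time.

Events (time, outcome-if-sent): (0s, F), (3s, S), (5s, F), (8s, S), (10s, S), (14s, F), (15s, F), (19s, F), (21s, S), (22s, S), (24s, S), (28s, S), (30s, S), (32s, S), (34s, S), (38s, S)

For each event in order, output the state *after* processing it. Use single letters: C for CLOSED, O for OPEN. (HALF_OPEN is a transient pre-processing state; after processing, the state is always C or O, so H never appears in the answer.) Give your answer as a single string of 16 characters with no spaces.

Answer: CCCCCCOOOCCCCCCC

Derivation:
State after each event:
  event#1 t=0s outcome=F: state=CLOSED
  event#2 t=3s outcome=S: state=CLOSED
  event#3 t=5s outcome=F: state=CLOSED
  event#4 t=8s outcome=S: state=CLOSED
  event#5 t=10s outcome=S: state=CLOSED
  event#6 t=14s outcome=F: state=CLOSED
  event#7 t=15s outcome=F: state=OPEN
  event#8 t=19s outcome=F: state=OPEN
  event#9 t=21s outcome=S: state=OPEN
  event#10 t=22s outcome=S: state=CLOSED
  event#11 t=24s outcome=S: state=CLOSED
  event#12 t=28s outcome=S: state=CLOSED
  event#13 t=30s outcome=S: state=CLOSED
  event#14 t=32s outcome=S: state=CLOSED
  event#15 t=34s outcome=S: state=CLOSED
  event#16 t=38s outcome=S: state=CLOSED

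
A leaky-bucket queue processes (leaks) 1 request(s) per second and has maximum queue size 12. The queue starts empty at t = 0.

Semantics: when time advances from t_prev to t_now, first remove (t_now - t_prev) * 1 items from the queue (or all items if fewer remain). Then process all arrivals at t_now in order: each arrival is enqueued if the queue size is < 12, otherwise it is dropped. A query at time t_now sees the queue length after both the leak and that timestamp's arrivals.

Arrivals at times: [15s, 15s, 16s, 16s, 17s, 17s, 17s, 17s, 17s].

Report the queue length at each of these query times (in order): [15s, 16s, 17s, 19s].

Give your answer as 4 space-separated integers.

Queue lengths at query times:
  query t=15s: backlog = 2
  query t=16s: backlog = 3
  query t=17s: backlog = 7
  query t=19s: backlog = 5

Answer: 2 3 7 5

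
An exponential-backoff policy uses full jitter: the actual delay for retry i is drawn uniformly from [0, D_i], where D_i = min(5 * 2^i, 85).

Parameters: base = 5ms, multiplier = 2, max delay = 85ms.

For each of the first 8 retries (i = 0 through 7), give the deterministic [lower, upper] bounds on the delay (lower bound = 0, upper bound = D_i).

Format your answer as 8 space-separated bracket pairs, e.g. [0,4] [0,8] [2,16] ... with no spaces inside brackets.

Computing bounds per retry:
  i=0: D_i=min(5*2^0,85)=5, bounds=[0,5]
  i=1: D_i=min(5*2^1,85)=10, bounds=[0,10]
  i=2: D_i=min(5*2^2,85)=20, bounds=[0,20]
  i=3: D_i=min(5*2^3,85)=40, bounds=[0,40]
  i=4: D_i=min(5*2^4,85)=80, bounds=[0,80]
  i=5: D_i=min(5*2^5,85)=85, bounds=[0,85]
  i=6: D_i=min(5*2^6,85)=85, bounds=[0,85]
  i=7: D_i=min(5*2^7,85)=85, bounds=[0,85]

Answer: [0,5] [0,10] [0,20] [0,40] [0,80] [0,85] [0,85] [0,85]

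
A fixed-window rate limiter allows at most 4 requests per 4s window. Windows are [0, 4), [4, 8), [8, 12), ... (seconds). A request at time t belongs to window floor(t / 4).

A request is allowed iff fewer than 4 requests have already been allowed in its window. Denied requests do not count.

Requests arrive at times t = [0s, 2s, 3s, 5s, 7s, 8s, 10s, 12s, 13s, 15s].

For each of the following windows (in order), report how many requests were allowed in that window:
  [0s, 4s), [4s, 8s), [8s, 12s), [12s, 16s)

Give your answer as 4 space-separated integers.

Processing requests:
  req#1 t=0s (window 0): ALLOW
  req#2 t=2s (window 0): ALLOW
  req#3 t=3s (window 0): ALLOW
  req#4 t=5s (window 1): ALLOW
  req#5 t=7s (window 1): ALLOW
  req#6 t=8s (window 2): ALLOW
  req#7 t=10s (window 2): ALLOW
  req#8 t=12s (window 3): ALLOW
  req#9 t=13s (window 3): ALLOW
  req#10 t=15s (window 3): ALLOW

Allowed counts by window: 3 2 2 3

Answer: 3 2 2 3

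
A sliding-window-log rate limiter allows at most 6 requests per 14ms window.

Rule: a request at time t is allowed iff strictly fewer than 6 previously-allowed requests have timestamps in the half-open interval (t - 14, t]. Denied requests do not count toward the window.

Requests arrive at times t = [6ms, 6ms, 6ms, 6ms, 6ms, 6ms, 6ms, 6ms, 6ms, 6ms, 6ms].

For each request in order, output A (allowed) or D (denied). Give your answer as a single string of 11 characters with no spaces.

Tracking allowed requests in the window:
  req#1 t=6ms: ALLOW
  req#2 t=6ms: ALLOW
  req#3 t=6ms: ALLOW
  req#4 t=6ms: ALLOW
  req#5 t=6ms: ALLOW
  req#6 t=6ms: ALLOW
  req#7 t=6ms: DENY
  req#8 t=6ms: DENY
  req#9 t=6ms: DENY
  req#10 t=6ms: DENY
  req#11 t=6ms: DENY

Answer: AAAAAADDDDD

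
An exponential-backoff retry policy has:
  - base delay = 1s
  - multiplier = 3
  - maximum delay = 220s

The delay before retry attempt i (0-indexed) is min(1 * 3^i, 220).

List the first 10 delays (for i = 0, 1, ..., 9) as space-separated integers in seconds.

Answer: 1 3 9 27 81 220 220 220 220 220

Derivation:
Computing each delay:
  i=0: min(1*3^0, 220) = 1
  i=1: min(1*3^1, 220) = 3
  i=2: min(1*3^2, 220) = 9
  i=3: min(1*3^3, 220) = 27
  i=4: min(1*3^4, 220) = 81
  i=5: min(1*3^5, 220) = 220
  i=6: min(1*3^6, 220) = 220
  i=7: min(1*3^7, 220) = 220
  i=8: min(1*3^8, 220) = 220
  i=9: min(1*3^9, 220) = 220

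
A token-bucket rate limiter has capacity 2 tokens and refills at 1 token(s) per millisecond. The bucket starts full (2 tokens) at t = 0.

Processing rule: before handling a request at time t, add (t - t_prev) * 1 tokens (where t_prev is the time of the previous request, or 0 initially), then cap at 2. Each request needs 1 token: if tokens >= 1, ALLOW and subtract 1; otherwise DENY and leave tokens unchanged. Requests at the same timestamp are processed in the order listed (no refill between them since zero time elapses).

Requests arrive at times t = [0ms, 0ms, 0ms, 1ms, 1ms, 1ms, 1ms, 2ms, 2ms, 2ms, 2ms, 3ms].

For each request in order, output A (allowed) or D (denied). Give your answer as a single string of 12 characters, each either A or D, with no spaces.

Simulating step by step:
  req#1 t=0ms: ALLOW
  req#2 t=0ms: ALLOW
  req#3 t=0ms: DENY
  req#4 t=1ms: ALLOW
  req#5 t=1ms: DENY
  req#6 t=1ms: DENY
  req#7 t=1ms: DENY
  req#8 t=2ms: ALLOW
  req#9 t=2ms: DENY
  req#10 t=2ms: DENY
  req#11 t=2ms: DENY
  req#12 t=3ms: ALLOW

Answer: AADADDDADDDA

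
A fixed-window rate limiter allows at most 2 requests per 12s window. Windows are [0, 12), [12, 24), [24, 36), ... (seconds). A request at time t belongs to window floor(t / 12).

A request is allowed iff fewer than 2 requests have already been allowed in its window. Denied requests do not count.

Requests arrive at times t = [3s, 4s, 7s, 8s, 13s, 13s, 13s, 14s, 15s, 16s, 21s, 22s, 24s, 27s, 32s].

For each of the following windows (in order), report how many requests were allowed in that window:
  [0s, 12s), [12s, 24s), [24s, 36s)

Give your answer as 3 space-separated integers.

Processing requests:
  req#1 t=3s (window 0): ALLOW
  req#2 t=4s (window 0): ALLOW
  req#3 t=7s (window 0): DENY
  req#4 t=8s (window 0): DENY
  req#5 t=13s (window 1): ALLOW
  req#6 t=13s (window 1): ALLOW
  req#7 t=13s (window 1): DENY
  req#8 t=14s (window 1): DENY
  req#9 t=15s (window 1): DENY
  req#10 t=16s (window 1): DENY
  req#11 t=21s (window 1): DENY
  req#12 t=22s (window 1): DENY
  req#13 t=24s (window 2): ALLOW
  req#14 t=27s (window 2): ALLOW
  req#15 t=32s (window 2): DENY

Allowed counts by window: 2 2 2

Answer: 2 2 2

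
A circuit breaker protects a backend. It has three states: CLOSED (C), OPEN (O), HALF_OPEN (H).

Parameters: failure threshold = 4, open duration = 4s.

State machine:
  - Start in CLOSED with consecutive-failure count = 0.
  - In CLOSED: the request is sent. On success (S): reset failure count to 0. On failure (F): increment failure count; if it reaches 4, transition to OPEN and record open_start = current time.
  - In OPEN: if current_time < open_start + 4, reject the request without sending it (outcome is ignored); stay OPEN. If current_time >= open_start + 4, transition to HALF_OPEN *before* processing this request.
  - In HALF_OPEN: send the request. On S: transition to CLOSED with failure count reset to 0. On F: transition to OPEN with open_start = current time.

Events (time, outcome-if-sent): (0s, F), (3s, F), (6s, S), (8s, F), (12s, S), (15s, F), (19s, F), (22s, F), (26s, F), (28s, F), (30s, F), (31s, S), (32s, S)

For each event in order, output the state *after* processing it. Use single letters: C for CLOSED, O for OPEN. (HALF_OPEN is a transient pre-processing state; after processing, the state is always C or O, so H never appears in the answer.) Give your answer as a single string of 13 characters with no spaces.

Answer: CCCCCCCCOOOOO

Derivation:
State after each event:
  event#1 t=0s outcome=F: state=CLOSED
  event#2 t=3s outcome=F: state=CLOSED
  event#3 t=6s outcome=S: state=CLOSED
  event#4 t=8s outcome=F: state=CLOSED
  event#5 t=12s outcome=S: state=CLOSED
  event#6 t=15s outcome=F: state=CLOSED
  event#7 t=19s outcome=F: state=CLOSED
  event#8 t=22s outcome=F: state=CLOSED
  event#9 t=26s outcome=F: state=OPEN
  event#10 t=28s outcome=F: state=OPEN
  event#11 t=30s outcome=F: state=OPEN
  event#12 t=31s outcome=S: state=OPEN
  event#13 t=32s outcome=S: state=OPEN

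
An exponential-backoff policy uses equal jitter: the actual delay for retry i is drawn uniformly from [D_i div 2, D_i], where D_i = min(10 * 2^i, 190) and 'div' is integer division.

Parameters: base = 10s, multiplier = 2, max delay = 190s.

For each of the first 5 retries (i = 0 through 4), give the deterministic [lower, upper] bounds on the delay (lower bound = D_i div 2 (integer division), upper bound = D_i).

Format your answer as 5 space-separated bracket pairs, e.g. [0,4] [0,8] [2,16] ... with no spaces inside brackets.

Computing bounds per retry:
  i=0: D_i=min(10*2^0,190)=10, bounds=[5,10]
  i=1: D_i=min(10*2^1,190)=20, bounds=[10,20]
  i=2: D_i=min(10*2^2,190)=40, bounds=[20,40]
  i=3: D_i=min(10*2^3,190)=80, bounds=[40,80]
  i=4: D_i=min(10*2^4,190)=160, bounds=[80,160]

Answer: [5,10] [10,20] [20,40] [40,80] [80,160]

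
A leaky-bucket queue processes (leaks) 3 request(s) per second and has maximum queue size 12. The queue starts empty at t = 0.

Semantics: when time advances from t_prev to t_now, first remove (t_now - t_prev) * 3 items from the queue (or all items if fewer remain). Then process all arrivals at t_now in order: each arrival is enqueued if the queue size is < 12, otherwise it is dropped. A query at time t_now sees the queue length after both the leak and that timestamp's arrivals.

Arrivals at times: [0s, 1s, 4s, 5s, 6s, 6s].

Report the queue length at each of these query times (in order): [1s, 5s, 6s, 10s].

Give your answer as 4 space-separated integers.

Answer: 1 1 2 0

Derivation:
Queue lengths at query times:
  query t=1s: backlog = 1
  query t=5s: backlog = 1
  query t=6s: backlog = 2
  query t=10s: backlog = 0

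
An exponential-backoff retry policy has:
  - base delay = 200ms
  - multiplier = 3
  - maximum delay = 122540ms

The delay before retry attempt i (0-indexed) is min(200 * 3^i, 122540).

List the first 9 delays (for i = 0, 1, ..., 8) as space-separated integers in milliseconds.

Computing each delay:
  i=0: min(200*3^0, 122540) = 200
  i=1: min(200*3^1, 122540) = 600
  i=2: min(200*3^2, 122540) = 1800
  i=3: min(200*3^3, 122540) = 5400
  i=4: min(200*3^4, 122540) = 16200
  i=5: min(200*3^5, 122540) = 48600
  i=6: min(200*3^6, 122540) = 122540
  i=7: min(200*3^7, 122540) = 122540
  i=8: min(200*3^8, 122540) = 122540

Answer: 200 600 1800 5400 16200 48600 122540 122540 122540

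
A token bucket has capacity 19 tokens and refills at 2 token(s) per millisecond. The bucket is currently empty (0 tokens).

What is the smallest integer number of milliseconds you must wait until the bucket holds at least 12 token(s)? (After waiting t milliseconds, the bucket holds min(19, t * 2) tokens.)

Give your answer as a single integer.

Answer: 6

Derivation:
Need t * 2 >= 12, so t >= 12/2.
Smallest integer t = ceil(12/2) = 6.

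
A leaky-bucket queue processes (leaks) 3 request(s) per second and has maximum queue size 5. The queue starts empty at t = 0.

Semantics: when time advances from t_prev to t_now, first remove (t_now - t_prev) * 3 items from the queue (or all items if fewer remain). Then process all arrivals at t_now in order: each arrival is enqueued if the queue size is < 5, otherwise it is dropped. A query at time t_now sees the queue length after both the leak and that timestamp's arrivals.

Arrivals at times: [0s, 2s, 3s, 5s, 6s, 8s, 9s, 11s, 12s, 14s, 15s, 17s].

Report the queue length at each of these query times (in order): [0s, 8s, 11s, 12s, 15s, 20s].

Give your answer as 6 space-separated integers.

Queue lengths at query times:
  query t=0s: backlog = 1
  query t=8s: backlog = 1
  query t=11s: backlog = 1
  query t=12s: backlog = 1
  query t=15s: backlog = 1
  query t=20s: backlog = 0

Answer: 1 1 1 1 1 0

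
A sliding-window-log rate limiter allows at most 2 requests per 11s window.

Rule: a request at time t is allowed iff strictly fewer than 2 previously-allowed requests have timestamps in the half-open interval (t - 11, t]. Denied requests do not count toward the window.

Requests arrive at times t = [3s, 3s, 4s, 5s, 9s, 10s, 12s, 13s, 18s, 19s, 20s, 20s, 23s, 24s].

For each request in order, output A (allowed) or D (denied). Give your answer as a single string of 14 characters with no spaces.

Tracking allowed requests in the window:
  req#1 t=3s: ALLOW
  req#2 t=3s: ALLOW
  req#3 t=4s: DENY
  req#4 t=5s: DENY
  req#5 t=9s: DENY
  req#6 t=10s: DENY
  req#7 t=12s: DENY
  req#8 t=13s: DENY
  req#9 t=18s: ALLOW
  req#10 t=19s: ALLOW
  req#11 t=20s: DENY
  req#12 t=20s: DENY
  req#13 t=23s: DENY
  req#14 t=24s: DENY

Answer: AADDDDDDAADDDD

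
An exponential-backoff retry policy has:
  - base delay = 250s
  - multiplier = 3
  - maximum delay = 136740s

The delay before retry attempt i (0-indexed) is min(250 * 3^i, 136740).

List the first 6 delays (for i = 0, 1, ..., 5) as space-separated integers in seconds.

Answer: 250 750 2250 6750 20250 60750

Derivation:
Computing each delay:
  i=0: min(250*3^0, 136740) = 250
  i=1: min(250*3^1, 136740) = 750
  i=2: min(250*3^2, 136740) = 2250
  i=3: min(250*3^3, 136740) = 6750
  i=4: min(250*3^4, 136740) = 20250
  i=5: min(250*3^5, 136740) = 60750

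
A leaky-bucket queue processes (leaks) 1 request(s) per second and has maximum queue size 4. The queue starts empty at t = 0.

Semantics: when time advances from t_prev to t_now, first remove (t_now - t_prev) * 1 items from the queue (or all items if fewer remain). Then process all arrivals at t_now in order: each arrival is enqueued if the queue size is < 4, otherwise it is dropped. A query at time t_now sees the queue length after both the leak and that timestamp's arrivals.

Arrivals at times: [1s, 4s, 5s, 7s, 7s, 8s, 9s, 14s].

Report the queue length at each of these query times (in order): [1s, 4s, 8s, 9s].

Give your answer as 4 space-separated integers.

Answer: 1 1 2 2

Derivation:
Queue lengths at query times:
  query t=1s: backlog = 1
  query t=4s: backlog = 1
  query t=8s: backlog = 2
  query t=9s: backlog = 2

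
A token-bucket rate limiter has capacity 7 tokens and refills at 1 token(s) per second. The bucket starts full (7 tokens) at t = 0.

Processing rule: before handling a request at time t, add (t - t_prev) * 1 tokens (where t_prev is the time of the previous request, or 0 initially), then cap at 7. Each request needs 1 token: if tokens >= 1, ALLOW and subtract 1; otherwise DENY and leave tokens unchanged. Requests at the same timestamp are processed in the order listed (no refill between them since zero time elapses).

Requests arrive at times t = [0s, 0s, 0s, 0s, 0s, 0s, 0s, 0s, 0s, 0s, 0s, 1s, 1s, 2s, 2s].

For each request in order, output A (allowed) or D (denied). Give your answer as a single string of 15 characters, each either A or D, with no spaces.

Simulating step by step:
  req#1 t=0s: ALLOW
  req#2 t=0s: ALLOW
  req#3 t=0s: ALLOW
  req#4 t=0s: ALLOW
  req#5 t=0s: ALLOW
  req#6 t=0s: ALLOW
  req#7 t=0s: ALLOW
  req#8 t=0s: DENY
  req#9 t=0s: DENY
  req#10 t=0s: DENY
  req#11 t=0s: DENY
  req#12 t=1s: ALLOW
  req#13 t=1s: DENY
  req#14 t=2s: ALLOW
  req#15 t=2s: DENY

Answer: AAAAAAADDDDADAD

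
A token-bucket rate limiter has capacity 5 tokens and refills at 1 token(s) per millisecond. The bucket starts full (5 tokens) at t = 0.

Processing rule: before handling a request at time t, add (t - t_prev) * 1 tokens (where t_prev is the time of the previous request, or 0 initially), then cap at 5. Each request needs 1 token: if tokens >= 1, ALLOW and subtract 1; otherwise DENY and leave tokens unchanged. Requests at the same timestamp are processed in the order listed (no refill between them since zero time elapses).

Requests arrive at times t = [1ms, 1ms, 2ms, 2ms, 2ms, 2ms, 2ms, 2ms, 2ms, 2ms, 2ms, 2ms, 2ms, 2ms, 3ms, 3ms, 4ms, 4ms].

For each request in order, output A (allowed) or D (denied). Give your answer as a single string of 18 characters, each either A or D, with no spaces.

Answer: AAAAAADDDDDDDDADAD

Derivation:
Simulating step by step:
  req#1 t=1ms: ALLOW
  req#2 t=1ms: ALLOW
  req#3 t=2ms: ALLOW
  req#4 t=2ms: ALLOW
  req#5 t=2ms: ALLOW
  req#6 t=2ms: ALLOW
  req#7 t=2ms: DENY
  req#8 t=2ms: DENY
  req#9 t=2ms: DENY
  req#10 t=2ms: DENY
  req#11 t=2ms: DENY
  req#12 t=2ms: DENY
  req#13 t=2ms: DENY
  req#14 t=2ms: DENY
  req#15 t=3ms: ALLOW
  req#16 t=3ms: DENY
  req#17 t=4ms: ALLOW
  req#18 t=4ms: DENY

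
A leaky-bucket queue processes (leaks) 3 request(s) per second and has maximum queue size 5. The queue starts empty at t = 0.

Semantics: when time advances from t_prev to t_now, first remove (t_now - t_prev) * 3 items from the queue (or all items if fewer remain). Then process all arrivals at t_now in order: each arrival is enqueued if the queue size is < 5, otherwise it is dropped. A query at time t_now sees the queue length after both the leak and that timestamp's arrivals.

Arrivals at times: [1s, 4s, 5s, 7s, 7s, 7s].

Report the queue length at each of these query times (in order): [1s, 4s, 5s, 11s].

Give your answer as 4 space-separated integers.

Queue lengths at query times:
  query t=1s: backlog = 1
  query t=4s: backlog = 1
  query t=5s: backlog = 1
  query t=11s: backlog = 0

Answer: 1 1 1 0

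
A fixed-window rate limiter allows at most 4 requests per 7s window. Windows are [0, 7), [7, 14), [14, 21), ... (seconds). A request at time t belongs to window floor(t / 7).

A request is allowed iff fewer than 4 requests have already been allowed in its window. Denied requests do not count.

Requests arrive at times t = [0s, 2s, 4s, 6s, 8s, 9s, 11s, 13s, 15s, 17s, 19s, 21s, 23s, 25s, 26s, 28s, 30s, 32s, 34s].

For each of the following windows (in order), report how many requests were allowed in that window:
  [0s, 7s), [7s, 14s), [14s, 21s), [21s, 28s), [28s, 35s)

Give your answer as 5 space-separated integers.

Answer: 4 4 3 4 4

Derivation:
Processing requests:
  req#1 t=0s (window 0): ALLOW
  req#2 t=2s (window 0): ALLOW
  req#3 t=4s (window 0): ALLOW
  req#4 t=6s (window 0): ALLOW
  req#5 t=8s (window 1): ALLOW
  req#6 t=9s (window 1): ALLOW
  req#7 t=11s (window 1): ALLOW
  req#8 t=13s (window 1): ALLOW
  req#9 t=15s (window 2): ALLOW
  req#10 t=17s (window 2): ALLOW
  req#11 t=19s (window 2): ALLOW
  req#12 t=21s (window 3): ALLOW
  req#13 t=23s (window 3): ALLOW
  req#14 t=25s (window 3): ALLOW
  req#15 t=26s (window 3): ALLOW
  req#16 t=28s (window 4): ALLOW
  req#17 t=30s (window 4): ALLOW
  req#18 t=32s (window 4): ALLOW
  req#19 t=34s (window 4): ALLOW

Allowed counts by window: 4 4 3 4 4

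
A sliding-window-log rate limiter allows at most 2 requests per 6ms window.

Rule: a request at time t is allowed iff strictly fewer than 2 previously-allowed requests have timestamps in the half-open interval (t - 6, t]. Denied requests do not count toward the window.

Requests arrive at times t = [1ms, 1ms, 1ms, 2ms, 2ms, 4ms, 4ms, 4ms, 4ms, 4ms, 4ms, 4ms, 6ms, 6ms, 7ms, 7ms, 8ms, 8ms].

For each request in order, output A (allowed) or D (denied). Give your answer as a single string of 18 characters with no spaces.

Tracking allowed requests in the window:
  req#1 t=1ms: ALLOW
  req#2 t=1ms: ALLOW
  req#3 t=1ms: DENY
  req#4 t=2ms: DENY
  req#5 t=2ms: DENY
  req#6 t=4ms: DENY
  req#7 t=4ms: DENY
  req#8 t=4ms: DENY
  req#9 t=4ms: DENY
  req#10 t=4ms: DENY
  req#11 t=4ms: DENY
  req#12 t=4ms: DENY
  req#13 t=6ms: DENY
  req#14 t=6ms: DENY
  req#15 t=7ms: ALLOW
  req#16 t=7ms: ALLOW
  req#17 t=8ms: DENY
  req#18 t=8ms: DENY

Answer: AADDDDDDDDDDDDAADD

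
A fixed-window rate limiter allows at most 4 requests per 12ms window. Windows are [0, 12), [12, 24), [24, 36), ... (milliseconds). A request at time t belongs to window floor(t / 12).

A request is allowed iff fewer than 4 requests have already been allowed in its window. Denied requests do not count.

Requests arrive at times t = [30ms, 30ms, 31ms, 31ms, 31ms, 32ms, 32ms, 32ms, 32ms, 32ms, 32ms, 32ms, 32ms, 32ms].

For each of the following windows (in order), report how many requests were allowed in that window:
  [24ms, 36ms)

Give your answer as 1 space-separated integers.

Answer: 4

Derivation:
Processing requests:
  req#1 t=30ms (window 2): ALLOW
  req#2 t=30ms (window 2): ALLOW
  req#3 t=31ms (window 2): ALLOW
  req#4 t=31ms (window 2): ALLOW
  req#5 t=31ms (window 2): DENY
  req#6 t=32ms (window 2): DENY
  req#7 t=32ms (window 2): DENY
  req#8 t=32ms (window 2): DENY
  req#9 t=32ms (window 2): DENY
  req#10 t=32ms (window 2): DENY
  req#11 t=32ms (window 2): DENY
  req#12 t=32ms (window 2): DENY
  req#13 t=32ms (window 2): DENY
  req#14 t=32ms (window 2): DENY

Allowed counts by window: 4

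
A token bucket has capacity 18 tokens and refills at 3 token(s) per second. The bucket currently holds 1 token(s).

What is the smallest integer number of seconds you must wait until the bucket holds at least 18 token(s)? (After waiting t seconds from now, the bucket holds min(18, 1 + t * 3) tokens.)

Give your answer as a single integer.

Answer: 6

Derivation:
Need 1 + t * 3 >= 18, so t >= 17/3.
Smallest integer t = ceil(17/3) = 6.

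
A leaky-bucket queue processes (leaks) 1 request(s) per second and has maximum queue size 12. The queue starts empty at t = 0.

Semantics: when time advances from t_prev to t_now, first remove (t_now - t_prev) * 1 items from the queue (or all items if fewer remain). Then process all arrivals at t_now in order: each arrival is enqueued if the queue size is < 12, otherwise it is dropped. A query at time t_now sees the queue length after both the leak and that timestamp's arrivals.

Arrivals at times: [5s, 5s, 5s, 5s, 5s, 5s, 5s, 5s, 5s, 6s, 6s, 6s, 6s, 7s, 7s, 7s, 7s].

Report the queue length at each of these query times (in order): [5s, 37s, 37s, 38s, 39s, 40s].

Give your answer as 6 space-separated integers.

Queue lengths at query times:
  query t=5s: backlog = 9
  query t=37s: backlog = 0
  query t=37s: backlog = 0
  query t=38s: backlog = 0
  query t=39s: backlog = 0
  query t=40s: backlog = 0

Answer: 9 0 0 0 0 0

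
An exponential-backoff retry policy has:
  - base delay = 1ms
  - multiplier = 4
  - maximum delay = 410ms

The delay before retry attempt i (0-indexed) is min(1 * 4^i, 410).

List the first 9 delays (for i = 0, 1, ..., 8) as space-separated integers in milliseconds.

Computing each delay:
  i=0: min(1*4^0, 410) = 1
  i=1: min(1*4^1, 410) = 4
  i=2: min(1*4^2, 410) = 16
  i=3: min(1*4^3, 410) = 64
  i=4: min(1*4^4, 410) = 256
  i=5: min(1*4^5, 410) = 410
  i=6: min(1*4^6, 410) = 410
  i=7: min(1*4^7, 410) = 410
  i=8: min(1*4^8, 410) = 410

Answer: 1 4 16 64 256 410 410 410 410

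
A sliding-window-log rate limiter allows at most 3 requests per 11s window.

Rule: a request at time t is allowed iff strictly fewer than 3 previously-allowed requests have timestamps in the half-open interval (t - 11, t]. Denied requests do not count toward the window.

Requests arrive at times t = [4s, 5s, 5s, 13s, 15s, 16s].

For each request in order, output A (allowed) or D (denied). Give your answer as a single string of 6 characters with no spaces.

Answer: AAADAA

Derivation:
Tracking allowed requests in the window:
  req#1 t=4s: ALLOW
  req#2 t=5s: ALLOW
  req#3 t=5s: ALLOW
  req#4 t=13s: DENY
  req#5 t=15s: ALLOW
  req#6 t=16s: ALLOW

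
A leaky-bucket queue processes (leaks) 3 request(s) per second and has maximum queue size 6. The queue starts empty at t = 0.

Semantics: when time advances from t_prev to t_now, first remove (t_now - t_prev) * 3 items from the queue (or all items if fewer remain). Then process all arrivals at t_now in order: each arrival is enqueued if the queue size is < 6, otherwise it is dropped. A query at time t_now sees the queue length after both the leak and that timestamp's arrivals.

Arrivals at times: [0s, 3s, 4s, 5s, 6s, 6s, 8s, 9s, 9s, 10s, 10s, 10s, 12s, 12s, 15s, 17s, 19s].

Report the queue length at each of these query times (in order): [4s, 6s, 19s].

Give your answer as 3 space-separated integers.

Answer: 1 2 1

Derivation:
Queue lengths at query times:
  query t=4s: backlog = 1
  query t=6s: backlog = 2
  query t=19s: backlog = 1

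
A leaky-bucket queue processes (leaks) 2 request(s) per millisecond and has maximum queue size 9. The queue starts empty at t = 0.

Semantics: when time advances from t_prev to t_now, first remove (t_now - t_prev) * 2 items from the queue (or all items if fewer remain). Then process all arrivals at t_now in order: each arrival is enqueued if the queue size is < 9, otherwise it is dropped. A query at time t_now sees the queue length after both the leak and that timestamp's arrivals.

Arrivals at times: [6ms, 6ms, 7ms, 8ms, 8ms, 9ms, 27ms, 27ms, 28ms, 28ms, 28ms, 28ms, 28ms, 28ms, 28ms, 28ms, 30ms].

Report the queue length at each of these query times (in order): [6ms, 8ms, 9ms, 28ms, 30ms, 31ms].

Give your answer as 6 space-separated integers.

Queue lengths at query times:
  query t=6ms: backlog = 2
  query t=8ms: backlog = 2
  query t=9ms: backlog = 1
  query t=28ms: backlog = 8
  query t=30ms: backlog = 5
  query t=31ms: backlog = 3

Answer: 2 2 1 8 5 3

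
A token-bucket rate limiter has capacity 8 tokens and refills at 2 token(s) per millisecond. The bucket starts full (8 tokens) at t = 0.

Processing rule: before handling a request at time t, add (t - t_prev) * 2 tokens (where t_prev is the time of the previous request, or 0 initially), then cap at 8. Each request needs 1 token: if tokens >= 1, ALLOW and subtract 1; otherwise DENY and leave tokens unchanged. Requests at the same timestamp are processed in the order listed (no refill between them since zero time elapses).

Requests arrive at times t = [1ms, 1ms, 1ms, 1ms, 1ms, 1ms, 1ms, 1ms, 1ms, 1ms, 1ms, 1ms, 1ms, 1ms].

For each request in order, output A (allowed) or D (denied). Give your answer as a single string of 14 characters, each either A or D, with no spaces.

Simulating step by step:
  req#1 t=1ms: ALLOW
  req#2 t=1ms: ALLOW
  req#3 t=1ms: ALLOW
  req#4 t=1ms: ALLOW
  req#5 t=1ms: ALLOW
  req#6 t=1ms: ALLOW
  req#7 t=1ms: ALLOW
  req#8 t=1ms: ALLOW
  req#9 t=1ms: DENY
  req#10 t=1ms: DENY
  req#11 t=1ms: DENY
  req#12 t=1ms: DENY
  req#13 t=1ms: DENY
  req#14 t=1ms: DENY

Answer: AAAAAAAADDDDDD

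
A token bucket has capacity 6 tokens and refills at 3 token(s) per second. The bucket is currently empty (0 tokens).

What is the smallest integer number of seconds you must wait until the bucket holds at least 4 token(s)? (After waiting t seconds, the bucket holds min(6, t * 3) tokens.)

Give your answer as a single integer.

Answer: 2

Derivation:
Need t * 3 >= 4, so t >= 4/3.
Smallest integer t = ceil(4/3) = 2.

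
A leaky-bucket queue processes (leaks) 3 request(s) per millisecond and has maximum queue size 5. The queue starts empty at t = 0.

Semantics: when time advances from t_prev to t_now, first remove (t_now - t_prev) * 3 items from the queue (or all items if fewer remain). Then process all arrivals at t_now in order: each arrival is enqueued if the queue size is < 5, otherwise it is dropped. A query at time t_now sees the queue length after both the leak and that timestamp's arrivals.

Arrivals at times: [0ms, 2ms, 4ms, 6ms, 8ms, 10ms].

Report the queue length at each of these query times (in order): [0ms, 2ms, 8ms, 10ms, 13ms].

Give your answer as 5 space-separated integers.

Queue lengths at query times:
  query t=0ms: backlog = 1
  query t=2ms: backlog = 1
  query t=8ms: backlog = 1
  query t=10ms: backlog = 1
  query t=13ms: backlog = 0

Answer: 1 1 1 1 0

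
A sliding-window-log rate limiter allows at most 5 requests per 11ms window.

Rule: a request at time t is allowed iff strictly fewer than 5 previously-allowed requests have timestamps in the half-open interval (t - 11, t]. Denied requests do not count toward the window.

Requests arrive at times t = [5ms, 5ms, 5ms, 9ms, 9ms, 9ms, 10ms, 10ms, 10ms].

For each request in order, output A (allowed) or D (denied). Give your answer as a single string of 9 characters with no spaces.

Answer: AAAAADDDD

Derivation:
Tracking allowed requests in the window:
  req#1 t=5ms: ALLOW
  req#2 t=5ms: ALLOW
  req#3 t=5ms: ALLOW
  req#4 t=9ms: ALLOW
  req#5 t=9ms: ALLOW
  req#6 t=9ms: DENY
  req#7 t=10ms: DENY
  req#8 t=10ms: DENY
  req#9 t=10ms: DENY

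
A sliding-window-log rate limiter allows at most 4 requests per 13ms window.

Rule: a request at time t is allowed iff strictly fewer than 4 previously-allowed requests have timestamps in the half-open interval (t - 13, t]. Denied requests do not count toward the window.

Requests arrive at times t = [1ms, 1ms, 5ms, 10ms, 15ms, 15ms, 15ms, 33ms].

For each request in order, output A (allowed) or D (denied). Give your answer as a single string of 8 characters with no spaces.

Answer: AAAAAADA

Derivation:
Tracking allowed requests in the window:
  req#1 t=1ms: ALLOW
  req#2 t=1ms: ALLOW
  req#3 t=5ms: ALLOW
  req#4 t=10ms: ALLOW
  req#5 t=15ms: ALLOW
  req#6 t=15ms: ALLOW
  req#7 t=15ms: DENY
  req#8 t=33ms: ALLOW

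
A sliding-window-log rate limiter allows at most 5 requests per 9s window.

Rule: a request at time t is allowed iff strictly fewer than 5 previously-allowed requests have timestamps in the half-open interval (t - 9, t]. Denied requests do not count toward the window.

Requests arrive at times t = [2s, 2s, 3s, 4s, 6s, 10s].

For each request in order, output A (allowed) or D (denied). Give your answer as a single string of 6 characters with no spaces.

Tracking allowed requests in the window:
  req#1 t=2s: ALLOW
  req#2 t=2s: ALLOW
  req#3 t=3s: ALLOW
  req#4 t=4s: ALLOW
  req#5 t=6s: ALLOW
  req#6 t=10s: DENY

Answer: AAAAAD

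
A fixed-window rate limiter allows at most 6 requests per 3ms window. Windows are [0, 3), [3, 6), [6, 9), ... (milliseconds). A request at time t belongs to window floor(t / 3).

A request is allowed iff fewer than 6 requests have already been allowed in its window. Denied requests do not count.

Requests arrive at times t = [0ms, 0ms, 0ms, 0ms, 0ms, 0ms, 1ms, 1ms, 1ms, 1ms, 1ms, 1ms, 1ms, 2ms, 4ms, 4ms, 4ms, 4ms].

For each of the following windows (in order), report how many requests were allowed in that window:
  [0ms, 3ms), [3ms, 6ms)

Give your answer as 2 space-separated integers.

Answer: 6 4

Derivation:
Processing requests:
  req#1 t=0ms (window 0): ALLOW
  req#2 t=0ms (window 0): ALLOW
  req#3 t=0ms (window 0): ALLOW
  req#4 t=0ms (window 0): ALLOW
  req#5 t=0ms (window 0): ALLOW
  req#6 t=0ms (window 0): ALLOW
  req#7 t=1ms (window 0): DENY
  req#8 t=1ms (window 0): DENY
  req#9 t=1ms (window 0): DENY
  req#10 t=1ms (window 0): DENY
  req#11 t=1ms (window 0): DENY
  req#12 t=1ms (window 0): DENY
  req#13 t=1ms (window 0): DENY
  req#14 t=2ms (window 0): DENY
  req#15 t=4ms (window 1): ALLOW
  req#16 t=4ms (window 1): ALLOW
  req#17 t=4ms (window 1): ALLOW
  req#18 t=4ms (window 1): ALLOW

Allowed counts by window: 6 4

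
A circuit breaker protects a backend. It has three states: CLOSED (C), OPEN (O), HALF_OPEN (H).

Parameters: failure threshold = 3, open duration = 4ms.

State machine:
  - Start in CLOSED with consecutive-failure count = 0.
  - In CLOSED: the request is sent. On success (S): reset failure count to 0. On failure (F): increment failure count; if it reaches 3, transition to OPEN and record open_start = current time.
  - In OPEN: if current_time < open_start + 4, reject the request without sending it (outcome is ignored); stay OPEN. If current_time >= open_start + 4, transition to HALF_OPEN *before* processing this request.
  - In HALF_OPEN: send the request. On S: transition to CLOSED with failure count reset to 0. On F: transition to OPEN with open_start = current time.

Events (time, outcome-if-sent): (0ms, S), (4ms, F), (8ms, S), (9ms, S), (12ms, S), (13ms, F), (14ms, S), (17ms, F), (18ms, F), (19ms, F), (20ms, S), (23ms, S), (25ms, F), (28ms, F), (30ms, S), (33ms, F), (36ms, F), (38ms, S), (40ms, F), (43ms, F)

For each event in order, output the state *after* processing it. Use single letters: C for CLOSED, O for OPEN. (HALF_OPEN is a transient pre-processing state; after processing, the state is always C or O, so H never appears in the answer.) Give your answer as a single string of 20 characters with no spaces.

Answer: CCCCCCCCCOOCCCCCCCCC

Derivation:
State after each event:
  event#1 t=0ms outcome=S: state=CLOSED
  event#2 t=4ms outcome=F: state=CLOSED
  event#3 t=8ms outcome=S: state=CLOSED
  event#4 t=9ms outcome=S: state=CLOSED
  event#5 t=12ms outcome=S: state=CLOSED
  event#6 t=13ms outcome=F: state=CLOSED
  event#7 t=14ms outcome=S: state=CLOSED
  event#8 t=17ms outcome=F: state=CLOSED
  event#9 t=18ms outcome=F: state=CLOSED
  event#10 t=19ms outcome=F: state=OPEN
  event#11 t=20ms outcome=S: state=OPEN
  event#12 t=23ms outcome=S: state=CLOSED
  event#13 t=25ms outcome=F: state=CLOSED
  event#14 t=28ms outcome=F: state=CLOSED
  event#15 t=30ms outcome=S: state=CLOSED
  event#16 t=33ms outcome=F: state=CLOSED
  event#17 t=36ms outcome=F: state=CLOSED
  event#18 t=38ms outcome=S: state=CLOSED
  event#19 t=40ms outcome=F: state=CLOSED
  event#20 t=43ms outcome=F: state=CLOSED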